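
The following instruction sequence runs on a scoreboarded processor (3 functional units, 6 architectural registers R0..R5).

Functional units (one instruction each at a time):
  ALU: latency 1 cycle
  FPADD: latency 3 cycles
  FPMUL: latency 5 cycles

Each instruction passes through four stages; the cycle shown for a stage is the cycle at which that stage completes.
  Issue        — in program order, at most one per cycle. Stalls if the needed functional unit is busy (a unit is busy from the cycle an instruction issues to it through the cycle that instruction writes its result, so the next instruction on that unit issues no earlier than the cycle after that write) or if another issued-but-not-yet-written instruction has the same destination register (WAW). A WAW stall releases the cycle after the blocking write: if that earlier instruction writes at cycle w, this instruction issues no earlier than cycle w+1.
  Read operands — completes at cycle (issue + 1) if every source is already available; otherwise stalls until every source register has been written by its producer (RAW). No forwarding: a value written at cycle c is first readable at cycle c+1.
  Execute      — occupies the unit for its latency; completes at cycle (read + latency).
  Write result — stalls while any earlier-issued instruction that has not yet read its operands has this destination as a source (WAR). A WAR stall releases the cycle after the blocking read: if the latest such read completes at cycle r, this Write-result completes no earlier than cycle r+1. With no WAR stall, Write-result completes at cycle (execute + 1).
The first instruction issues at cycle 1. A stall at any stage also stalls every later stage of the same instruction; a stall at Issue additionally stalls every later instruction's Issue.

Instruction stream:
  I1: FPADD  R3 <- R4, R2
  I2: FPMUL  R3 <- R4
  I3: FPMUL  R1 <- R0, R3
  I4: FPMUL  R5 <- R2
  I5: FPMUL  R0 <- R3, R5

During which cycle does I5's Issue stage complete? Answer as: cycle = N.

cycle 1: issue I1 (FPADD)
cycle 2: I1 read-ops
cycle 5: I1 finished on FPADD
cycle 6: I1→R3
cycle 7: issue I2 (FPMUL)
cycle 8: I2 read-ops
cycle 13: I2 finished on FPMUL
cycle 14: I2→R3
cycle 15: issue I3 (FPMUL)
cycle 16: I3 read-ops
cycle 21: I3 finished on FPMUL
cycle 22: I3→R1
cycle 23: issue I4 (FPMUL)
cycle 24: I4 read-ops
cycle 29: I4 finished on FPMUL
cycle 30: I4→R5
cycle 31: issue I5 (FPMUL)
cycle 32: I5 read-ops
cycle 37: I5 finished on FPMUL
cycle 38: I5→R0

cycle = 31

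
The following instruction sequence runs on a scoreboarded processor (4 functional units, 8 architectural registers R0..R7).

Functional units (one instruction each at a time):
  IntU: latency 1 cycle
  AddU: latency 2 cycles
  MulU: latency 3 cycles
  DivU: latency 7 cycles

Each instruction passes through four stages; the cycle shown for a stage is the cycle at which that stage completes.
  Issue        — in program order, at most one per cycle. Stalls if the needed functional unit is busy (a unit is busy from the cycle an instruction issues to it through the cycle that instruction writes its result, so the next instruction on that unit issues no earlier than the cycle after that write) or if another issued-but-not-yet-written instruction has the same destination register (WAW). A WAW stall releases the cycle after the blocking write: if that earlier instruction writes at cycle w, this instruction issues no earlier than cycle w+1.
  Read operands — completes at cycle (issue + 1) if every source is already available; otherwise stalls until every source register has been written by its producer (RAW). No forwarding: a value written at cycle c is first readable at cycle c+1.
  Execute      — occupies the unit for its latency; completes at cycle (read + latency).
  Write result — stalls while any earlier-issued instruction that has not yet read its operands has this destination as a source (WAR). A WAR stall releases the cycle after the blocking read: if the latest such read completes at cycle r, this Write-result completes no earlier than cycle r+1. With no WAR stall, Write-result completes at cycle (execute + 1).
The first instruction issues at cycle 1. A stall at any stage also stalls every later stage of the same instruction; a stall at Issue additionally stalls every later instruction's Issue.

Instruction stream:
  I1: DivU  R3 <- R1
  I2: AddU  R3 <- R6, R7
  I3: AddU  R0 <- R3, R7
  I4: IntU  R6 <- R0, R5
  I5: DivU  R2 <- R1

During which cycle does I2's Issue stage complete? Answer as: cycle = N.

cycle = 11

c1: I1 dispatched to DivU
c2: I1 operands ready
c9: I1 complete
c10: R3←I1
c11: I2 dispatched to AddU
c12: I2 operands ready
c14: I2 complete
c15: R3←I2
c16: I3 dispatched to AddU
c17: I3 operands ready | I4 dispatched to IntU
c18: I5 dispatched to DivU
c19: I3 complete | I5 operands ready
c20: R0←I3
c21: I4 operands ready
c22: I4 complete
c23: R6←I4
c26: I5 complete
c27: R2←I5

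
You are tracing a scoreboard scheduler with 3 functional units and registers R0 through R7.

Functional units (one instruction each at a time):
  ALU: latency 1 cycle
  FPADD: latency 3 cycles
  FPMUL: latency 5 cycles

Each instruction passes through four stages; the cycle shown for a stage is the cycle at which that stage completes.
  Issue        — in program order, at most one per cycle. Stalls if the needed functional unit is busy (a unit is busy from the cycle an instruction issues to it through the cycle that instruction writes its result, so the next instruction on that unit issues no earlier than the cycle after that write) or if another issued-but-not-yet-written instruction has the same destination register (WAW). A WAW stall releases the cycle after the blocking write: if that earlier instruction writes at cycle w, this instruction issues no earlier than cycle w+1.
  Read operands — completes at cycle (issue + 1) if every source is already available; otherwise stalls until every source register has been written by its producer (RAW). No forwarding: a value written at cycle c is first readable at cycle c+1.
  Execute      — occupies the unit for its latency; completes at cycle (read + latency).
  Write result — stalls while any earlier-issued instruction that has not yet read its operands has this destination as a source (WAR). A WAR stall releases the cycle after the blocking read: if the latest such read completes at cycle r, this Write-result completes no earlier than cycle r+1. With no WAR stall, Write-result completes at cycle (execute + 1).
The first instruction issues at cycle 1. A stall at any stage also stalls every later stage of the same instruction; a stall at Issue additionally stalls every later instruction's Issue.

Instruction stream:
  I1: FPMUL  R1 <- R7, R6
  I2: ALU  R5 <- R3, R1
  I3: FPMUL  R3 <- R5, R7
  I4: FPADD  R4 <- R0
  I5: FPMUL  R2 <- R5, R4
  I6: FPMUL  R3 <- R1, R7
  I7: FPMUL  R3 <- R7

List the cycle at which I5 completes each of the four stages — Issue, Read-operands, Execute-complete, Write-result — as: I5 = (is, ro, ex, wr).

1) issue 1, read 2, done 7, write 8
2) issue 2, read 9, done 10, write 11  <RAW R1: wait I1 write@8>
3) issue 9, read 12, done 17, write 18  <struct: FPMUL busy until I1 writes@8 / RAW R5: wait I2 write@11>
4) issue 10, read 11, done 14, write 15
5) issue 19, read 20, done 25, write 26  <struct: FPMUL busy until I3 writes@18>
6) issue 27, read 28, done 33, write 34  <struct: FPMUL busy until I5 writes@26>
7) issue 35, read 36, done 41, write 42  <struct: FPMUL busy until I6 writes@34>

I5 = (19, 20, 25, 26)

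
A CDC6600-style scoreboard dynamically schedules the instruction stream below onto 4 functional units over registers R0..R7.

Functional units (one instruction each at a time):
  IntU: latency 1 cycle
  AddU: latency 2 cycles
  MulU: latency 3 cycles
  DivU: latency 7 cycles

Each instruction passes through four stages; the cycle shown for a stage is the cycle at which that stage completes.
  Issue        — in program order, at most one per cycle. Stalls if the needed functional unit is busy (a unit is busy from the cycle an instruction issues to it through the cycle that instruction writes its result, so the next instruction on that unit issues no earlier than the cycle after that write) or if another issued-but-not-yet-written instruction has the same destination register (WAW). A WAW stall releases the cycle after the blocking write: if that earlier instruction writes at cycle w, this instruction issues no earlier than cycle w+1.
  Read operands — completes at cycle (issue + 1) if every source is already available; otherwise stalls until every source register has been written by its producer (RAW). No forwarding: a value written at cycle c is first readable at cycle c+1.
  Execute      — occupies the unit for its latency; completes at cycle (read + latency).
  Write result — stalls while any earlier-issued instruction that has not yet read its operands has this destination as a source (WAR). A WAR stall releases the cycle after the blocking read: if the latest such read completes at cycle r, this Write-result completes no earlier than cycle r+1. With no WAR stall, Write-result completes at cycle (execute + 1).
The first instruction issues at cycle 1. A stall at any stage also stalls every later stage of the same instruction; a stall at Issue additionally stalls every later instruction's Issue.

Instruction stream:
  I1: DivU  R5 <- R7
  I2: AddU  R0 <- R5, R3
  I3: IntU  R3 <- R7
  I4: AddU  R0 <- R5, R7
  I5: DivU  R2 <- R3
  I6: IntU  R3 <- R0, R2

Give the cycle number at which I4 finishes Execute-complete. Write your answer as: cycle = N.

c1: I1→DivU
c2: I1 RO · I2→AddU
c3: I3→IntU
c4: I3 RO
c5: I3 EX
c9: I1 EX
c10: I1 WR R5
c11: I2 RO
c12: I3 WR R3
c13: I2 EX
c14: I2 WR R0
c15: I4→AddU
c16: I4 RO · I5→DivU
c17: I5 RO · I6→IntU
c18: I4 EX
c19: I4 WR R0
c24: I5 EX
c25: I5 WR R2
c26: I6 RO
c27: I6 EX
c28: I6 WR R3

cycle = 18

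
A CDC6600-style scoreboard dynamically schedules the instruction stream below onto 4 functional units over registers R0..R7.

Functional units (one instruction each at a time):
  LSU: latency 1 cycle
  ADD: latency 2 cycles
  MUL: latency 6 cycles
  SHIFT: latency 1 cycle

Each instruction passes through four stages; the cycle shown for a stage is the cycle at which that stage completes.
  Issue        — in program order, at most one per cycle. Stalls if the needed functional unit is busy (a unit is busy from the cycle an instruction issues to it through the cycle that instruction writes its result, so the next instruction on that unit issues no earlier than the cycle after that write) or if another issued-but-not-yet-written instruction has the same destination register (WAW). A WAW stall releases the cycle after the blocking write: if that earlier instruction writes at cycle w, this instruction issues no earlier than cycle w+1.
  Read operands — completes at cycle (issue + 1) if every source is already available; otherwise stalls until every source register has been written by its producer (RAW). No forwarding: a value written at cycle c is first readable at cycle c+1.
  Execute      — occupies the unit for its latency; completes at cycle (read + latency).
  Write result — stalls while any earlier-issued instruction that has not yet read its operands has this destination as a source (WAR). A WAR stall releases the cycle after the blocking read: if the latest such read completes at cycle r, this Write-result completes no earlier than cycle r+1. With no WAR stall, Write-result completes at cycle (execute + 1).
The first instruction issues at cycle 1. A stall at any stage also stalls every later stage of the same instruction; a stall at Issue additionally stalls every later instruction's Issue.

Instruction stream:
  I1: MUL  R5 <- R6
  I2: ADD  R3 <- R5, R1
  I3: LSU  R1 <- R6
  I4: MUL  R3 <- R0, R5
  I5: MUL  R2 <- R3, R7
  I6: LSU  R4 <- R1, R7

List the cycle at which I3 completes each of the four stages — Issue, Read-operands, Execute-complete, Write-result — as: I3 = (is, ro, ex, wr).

t=1  I1→MUL
t=2  I1 RO · I2→ADD
t=3  I3→LSU
t=4  I3 RO
t=5  I3 EX
t=8  I1 EX
t=9  I1 WR R5
t=10  I2 RO
t=11  I3 WR R1
t=12  I2 EX
t=13  I2 WR R3
t=14  I4→MUL
t=15  I4 RO
t=21  I4 EX
t=22  I4 WR R3
t=23  I5→MUL
t=24  I5 RO · I6→LSU
t=25  I6 RO
t=26  I6 EX
t=27  I6 WR R4
t=30  I5 EX
t=31  I5 WR R2

I3 = (3, 4, 5, 11)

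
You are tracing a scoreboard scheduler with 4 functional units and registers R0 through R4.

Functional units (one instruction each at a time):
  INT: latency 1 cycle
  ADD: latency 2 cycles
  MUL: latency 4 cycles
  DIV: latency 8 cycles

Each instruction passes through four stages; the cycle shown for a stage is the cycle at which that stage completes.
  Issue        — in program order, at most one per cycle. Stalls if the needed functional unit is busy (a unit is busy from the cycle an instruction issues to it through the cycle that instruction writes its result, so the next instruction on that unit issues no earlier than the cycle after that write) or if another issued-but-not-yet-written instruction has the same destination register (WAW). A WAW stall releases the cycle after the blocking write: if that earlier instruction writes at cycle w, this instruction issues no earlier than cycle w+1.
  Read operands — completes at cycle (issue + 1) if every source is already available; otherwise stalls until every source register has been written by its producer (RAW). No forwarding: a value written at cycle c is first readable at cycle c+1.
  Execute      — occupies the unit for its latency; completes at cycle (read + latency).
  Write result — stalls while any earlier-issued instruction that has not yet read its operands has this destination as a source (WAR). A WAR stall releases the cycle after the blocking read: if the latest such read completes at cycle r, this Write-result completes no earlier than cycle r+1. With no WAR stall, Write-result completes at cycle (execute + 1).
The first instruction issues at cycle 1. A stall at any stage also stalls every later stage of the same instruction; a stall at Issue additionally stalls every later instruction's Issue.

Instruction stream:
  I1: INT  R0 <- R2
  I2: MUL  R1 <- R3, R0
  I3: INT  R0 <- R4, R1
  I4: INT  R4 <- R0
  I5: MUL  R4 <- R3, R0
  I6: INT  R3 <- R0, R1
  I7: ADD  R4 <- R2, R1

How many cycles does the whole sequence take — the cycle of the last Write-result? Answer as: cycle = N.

cycle = 29

[1] I1→INT
[2] I1 RO; I2→MUL
[3] I1 EX
[4] I1 WR R0
[5] I2 RO; I3→INT
[9] I2 EX
[10] I2 WR R1
[11] I3 RO
[12] I3 EX
[13] I3 WR R0
[14] I4→INT
[15] I4 RO
[16] I4 EX
[17] I4 WR R4
[18] I5→MUL
[19] I5 RO; I6→INT
[20] I6 RO
[21] I6 EX
[22] I6 WR R3
[23] I5 EX
[24] I5 WR R4
[25] I7→ADD
[26] I7 RO
[28] I7 EX
[29] I7 WR R4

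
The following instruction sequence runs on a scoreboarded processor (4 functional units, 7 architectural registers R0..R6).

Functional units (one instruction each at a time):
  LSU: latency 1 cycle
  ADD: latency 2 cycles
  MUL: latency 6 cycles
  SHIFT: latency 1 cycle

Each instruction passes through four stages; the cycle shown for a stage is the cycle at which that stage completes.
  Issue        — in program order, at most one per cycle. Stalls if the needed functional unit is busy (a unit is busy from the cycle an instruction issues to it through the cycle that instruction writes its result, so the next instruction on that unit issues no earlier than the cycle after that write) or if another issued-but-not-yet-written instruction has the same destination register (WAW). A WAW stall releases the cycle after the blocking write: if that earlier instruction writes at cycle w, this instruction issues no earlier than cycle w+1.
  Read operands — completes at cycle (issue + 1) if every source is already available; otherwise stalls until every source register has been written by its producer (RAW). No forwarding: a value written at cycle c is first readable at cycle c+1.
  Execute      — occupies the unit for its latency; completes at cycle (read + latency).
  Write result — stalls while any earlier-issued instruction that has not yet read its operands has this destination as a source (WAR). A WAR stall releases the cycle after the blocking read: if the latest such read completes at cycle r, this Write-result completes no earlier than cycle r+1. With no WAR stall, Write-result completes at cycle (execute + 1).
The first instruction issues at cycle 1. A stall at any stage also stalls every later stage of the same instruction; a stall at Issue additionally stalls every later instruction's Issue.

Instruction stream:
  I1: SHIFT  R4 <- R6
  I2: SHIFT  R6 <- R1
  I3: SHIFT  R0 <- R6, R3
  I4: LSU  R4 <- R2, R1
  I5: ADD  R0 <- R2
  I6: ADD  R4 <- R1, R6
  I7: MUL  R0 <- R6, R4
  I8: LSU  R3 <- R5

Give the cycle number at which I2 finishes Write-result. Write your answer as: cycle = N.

cycle = 8

cycle 1: I1 dispatched to SHIFT
cycle 2: I1 operands ready
cycle 3: I1 complete
cycle 4: R4←I1
cycle 5: I2 dispatched to SHIFT
cycle 6: I2 operands ready
cycle 7: I2 complete
cycle 8: R6←I2
cycle 9: I3 dispatched to SHIFT
cycle 10: I3 operands ready; I4 dispatched to LSU
cycle 11: I3 complete; I4 operands ready
cycle 12: R0←I3; I4 complete
cycle 13: R4←I4; I5 dispatched to ADD
cycle 14: I5 operands ready
cycle 16: I5 complete
cycle 17: R0←I5
cycle 18: I6 dispatched to ADD
cycle 19: I6 operands ready; I7 dispatched to MUL
cycle 20: I8 dispatched to LSU
cycle 21: I6 complete; I8 operands ready
cycle 22: R4←I6; I8 complete
cycle 23: I7 operands ready; R3←I8
cycle 29: I7 complete
cycle 30: R0←I7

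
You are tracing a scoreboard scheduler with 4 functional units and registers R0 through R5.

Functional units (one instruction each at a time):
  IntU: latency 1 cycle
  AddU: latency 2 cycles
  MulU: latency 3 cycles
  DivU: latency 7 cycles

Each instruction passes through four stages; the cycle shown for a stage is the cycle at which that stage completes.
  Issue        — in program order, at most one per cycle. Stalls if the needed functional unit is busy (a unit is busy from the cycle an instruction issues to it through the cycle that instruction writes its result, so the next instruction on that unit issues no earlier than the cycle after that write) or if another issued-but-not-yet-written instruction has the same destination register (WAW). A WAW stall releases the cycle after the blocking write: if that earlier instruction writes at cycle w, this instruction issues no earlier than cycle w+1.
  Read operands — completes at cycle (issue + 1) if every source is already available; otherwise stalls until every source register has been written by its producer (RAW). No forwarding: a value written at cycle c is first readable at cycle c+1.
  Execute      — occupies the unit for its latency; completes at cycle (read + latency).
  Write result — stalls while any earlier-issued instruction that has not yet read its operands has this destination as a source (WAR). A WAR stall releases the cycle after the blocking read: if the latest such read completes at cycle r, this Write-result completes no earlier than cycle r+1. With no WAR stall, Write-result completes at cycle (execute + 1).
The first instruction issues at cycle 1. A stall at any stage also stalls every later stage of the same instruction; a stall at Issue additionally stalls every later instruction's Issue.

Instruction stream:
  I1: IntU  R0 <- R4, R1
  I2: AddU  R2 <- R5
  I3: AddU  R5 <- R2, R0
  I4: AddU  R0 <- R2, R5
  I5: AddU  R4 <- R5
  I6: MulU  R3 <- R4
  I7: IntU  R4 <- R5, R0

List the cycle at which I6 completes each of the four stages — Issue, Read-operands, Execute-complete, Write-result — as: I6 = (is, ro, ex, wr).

[1] issue I1 (IntU)
[2] I1 read-ops · issue I2 (AddU)
[3] I1 finished on IntU · I2 read-ops
[4] I1→R0
[5] I2 finished on AddU
[6] I2→R2
[7] issue I3 (AddU)
[8] I3 read-ops
[10] I3 finished on AddU
[11] I3→R5
[12] issue I4 (AddU)
[13] I4 read-ops
[15] I4 finished on AddU
[16] I4→R0
[17] issue I5 (AddU)
[18] I5 read-ops · issue I6 (MulU)
[20] I5 finished on AddU
[21] I5→R4
[22] I6 read-ops · issue I7 (IntU)
[23] I7 read-ops
[24] I7 finished on IntU
[25] I6 finished on MulU · I7→R4
[26] I6→R3

I6 = (18, 22, 25, 26)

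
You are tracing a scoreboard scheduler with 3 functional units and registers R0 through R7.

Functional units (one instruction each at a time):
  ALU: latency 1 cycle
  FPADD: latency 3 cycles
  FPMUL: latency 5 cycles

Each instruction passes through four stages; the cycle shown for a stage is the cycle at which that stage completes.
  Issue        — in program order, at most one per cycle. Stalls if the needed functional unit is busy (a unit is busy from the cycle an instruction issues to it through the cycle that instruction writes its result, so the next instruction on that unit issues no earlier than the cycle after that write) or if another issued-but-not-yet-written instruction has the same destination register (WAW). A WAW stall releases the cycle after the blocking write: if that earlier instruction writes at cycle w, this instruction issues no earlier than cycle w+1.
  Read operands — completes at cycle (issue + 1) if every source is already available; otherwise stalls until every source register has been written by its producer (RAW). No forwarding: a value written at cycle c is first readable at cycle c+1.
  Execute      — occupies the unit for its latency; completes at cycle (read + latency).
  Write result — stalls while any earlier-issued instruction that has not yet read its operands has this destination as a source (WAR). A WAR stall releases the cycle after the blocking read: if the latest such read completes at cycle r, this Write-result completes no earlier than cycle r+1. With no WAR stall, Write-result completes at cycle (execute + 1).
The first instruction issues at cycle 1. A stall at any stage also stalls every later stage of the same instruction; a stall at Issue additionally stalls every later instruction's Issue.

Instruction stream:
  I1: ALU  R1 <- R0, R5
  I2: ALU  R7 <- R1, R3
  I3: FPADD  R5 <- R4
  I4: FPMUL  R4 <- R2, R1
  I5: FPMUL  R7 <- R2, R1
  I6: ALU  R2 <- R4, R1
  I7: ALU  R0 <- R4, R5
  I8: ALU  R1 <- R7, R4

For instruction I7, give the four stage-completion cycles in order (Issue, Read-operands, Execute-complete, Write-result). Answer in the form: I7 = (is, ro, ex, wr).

[I1] 1/2/3/4
[I2] 5/6/7/8  (struct: ALU busy until I1 writes@4)
[I3] 6/7/10/11
[I4] 7/8/13/14
[I5] 15/16/21/22  (struct: FPMUL busy until I4 writes@14)
[I6] 16/17/18/19
[I7] 20/21/22/23  (struct: ALU busy until I6 writes@19)
[I8] 24/25/26/27  (struct: ALU busy until I7 writes@23)

I7 = (20, 21, 22, 23)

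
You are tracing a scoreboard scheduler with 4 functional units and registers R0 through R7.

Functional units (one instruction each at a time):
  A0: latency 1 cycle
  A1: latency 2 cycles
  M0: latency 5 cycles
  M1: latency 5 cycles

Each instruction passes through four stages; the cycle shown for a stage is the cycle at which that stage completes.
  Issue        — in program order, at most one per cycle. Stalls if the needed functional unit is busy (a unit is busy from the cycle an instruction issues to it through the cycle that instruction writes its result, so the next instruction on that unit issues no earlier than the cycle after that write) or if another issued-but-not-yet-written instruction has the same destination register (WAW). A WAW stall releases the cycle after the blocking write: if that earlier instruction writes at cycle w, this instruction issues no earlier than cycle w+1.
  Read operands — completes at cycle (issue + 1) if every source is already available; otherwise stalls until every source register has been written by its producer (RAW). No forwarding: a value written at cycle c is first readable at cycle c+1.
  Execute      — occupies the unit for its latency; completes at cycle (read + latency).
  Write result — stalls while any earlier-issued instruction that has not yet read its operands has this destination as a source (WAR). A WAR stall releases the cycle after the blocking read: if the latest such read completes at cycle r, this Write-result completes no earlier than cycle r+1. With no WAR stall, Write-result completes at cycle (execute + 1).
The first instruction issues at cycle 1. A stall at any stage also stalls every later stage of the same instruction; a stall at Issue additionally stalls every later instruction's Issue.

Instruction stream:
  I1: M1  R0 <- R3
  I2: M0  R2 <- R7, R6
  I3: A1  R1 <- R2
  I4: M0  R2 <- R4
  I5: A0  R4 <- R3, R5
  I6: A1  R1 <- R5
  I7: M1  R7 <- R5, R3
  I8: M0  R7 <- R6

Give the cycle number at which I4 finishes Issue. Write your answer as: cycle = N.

[I1] 1/2/7/8
[I2] 2/3/8/9
[I3] 3/10/12/13  (RAW R2: wait I2 write@9)
[I4] 10/11/16/17  (struct: M0 busy until I2 writes@9)
[I5] 11/12/13/14
[I6] 14/15/17/18  (struct: A1 busy until I3 writes@13)
[I7] 15/16/21/22
[I8] 23/24/29/30  (WAW R7: wait I7 write@22)

cycle = 10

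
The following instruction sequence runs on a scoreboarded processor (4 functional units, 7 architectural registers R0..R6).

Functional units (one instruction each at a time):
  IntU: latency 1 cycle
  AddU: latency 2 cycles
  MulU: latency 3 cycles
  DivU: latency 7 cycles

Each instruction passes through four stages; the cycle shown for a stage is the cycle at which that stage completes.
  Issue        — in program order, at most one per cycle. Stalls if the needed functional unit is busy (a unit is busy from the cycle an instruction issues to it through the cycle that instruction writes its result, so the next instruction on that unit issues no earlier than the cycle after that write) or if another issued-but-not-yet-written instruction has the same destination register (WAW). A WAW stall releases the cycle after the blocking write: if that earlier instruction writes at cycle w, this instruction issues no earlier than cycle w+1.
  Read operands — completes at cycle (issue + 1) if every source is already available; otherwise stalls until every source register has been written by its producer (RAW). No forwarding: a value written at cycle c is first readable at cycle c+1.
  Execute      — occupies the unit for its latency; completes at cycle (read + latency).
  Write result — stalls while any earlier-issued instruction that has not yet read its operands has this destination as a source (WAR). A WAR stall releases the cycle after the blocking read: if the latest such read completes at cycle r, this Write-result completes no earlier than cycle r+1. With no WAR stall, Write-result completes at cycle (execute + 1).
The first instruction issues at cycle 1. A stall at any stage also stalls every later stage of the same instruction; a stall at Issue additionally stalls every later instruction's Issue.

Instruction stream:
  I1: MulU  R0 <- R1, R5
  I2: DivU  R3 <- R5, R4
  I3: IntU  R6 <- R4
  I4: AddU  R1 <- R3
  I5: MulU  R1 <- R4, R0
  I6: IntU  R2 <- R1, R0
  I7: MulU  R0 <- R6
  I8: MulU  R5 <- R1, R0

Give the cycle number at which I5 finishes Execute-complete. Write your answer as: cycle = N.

cycle = 20

I1  is:1  ro:2  ex:5  wr:6
I2  is:2  ro:3  ex:10  wr:11
I3  is:3  ro:4  ex:5  wr:6
I4  is:4  ro:12  ex:14  wr:15  — RAW R3: wait I2 write@11
I5  is:16  ro:17  ex:20  wr:21  — WAW R1: wait I4 write@15
I6  is:17  ro:22  ex:23  wr:24  — RAW R1: wait I5 write@21
I7  is:22  ro:23  ex:26  wr:27  — struct: MulU busy until I5 writes@21
I8  is:28  ro:29  ex:32  wr:33  — struct: MulU busy until I7 writes@27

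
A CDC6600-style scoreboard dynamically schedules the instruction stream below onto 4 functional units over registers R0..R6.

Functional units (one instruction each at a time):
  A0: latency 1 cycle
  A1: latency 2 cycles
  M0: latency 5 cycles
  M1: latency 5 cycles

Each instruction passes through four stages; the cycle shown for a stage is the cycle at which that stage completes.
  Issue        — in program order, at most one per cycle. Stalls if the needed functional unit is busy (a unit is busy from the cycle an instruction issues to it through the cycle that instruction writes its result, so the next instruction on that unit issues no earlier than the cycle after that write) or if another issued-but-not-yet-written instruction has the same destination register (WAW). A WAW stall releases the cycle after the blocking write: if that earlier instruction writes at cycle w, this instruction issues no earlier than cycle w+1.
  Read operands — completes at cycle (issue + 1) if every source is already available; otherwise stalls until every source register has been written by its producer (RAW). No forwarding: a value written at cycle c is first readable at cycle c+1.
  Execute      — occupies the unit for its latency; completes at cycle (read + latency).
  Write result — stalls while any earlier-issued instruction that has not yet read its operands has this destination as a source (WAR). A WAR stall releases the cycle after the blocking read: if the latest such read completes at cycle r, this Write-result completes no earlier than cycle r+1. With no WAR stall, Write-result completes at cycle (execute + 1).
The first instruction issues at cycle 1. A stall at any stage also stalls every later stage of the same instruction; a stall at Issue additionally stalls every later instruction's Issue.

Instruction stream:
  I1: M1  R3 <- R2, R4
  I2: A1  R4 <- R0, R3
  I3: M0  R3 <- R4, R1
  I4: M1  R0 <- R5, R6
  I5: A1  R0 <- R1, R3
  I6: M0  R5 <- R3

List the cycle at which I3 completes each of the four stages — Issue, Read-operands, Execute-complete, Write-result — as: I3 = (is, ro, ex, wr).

c1: issue I1 (M1)
c2: I1 read-ops, issue I2 (A1)
c7: I1 finished on M1
c8: I1→R3
c9: I2 read-ops, issue I3 (M0)
c10: issue I4 (M1)
c11: I2 finished on A1, I4 read-ops
c12: I2→R4
c13: I3 read-ops
c16: I4 finished on M1
c17: I4→R0
c18: I3 finished on M0, issue I5 (A1)
c19: I3→R3
c20: I5 read-ops, issue I6 (M0)
c21: I6 read-ops
c22: I5 finished on A1
c23: I5→R0
c26: I6 finished on M0
c27: I6→R5

I3 = (9, 13, 18, 19)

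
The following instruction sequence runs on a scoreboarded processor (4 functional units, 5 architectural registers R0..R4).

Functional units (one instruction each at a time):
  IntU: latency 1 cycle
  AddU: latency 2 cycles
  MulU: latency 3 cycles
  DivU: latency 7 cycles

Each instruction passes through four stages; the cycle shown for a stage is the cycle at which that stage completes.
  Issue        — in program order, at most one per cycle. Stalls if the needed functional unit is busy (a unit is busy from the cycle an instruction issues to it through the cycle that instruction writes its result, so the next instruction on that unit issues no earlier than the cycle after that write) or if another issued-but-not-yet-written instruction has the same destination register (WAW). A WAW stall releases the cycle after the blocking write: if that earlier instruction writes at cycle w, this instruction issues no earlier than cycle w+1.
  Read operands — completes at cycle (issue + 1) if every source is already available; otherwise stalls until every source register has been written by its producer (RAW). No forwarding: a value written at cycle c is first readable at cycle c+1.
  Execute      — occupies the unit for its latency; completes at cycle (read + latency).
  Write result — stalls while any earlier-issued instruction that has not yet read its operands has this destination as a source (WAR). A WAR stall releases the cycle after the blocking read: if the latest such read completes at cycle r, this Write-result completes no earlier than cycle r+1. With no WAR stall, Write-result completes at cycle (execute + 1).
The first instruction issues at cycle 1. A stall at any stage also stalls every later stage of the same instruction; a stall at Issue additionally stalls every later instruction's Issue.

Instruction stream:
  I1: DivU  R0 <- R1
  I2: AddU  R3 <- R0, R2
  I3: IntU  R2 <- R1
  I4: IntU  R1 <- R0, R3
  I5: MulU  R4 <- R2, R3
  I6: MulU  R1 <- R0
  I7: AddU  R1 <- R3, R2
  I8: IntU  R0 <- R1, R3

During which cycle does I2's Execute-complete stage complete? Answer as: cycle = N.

cycle = 13

c1: I1→DivU
c2: I1 RO, I2→AddU
c3: I3→IntU
c4: I3 RO
c5: I3 EX
c9: I1 EX
c10: I1 WR R0
c11: I2 RO
c12: I3 WR R2
c13: I2 EX, I4→IntU
c14: I2 WR R3, I5→MulU
c15: I4 RO, I5 RO
c16: I4 EX
c17: I4 WR R1
c18: I5 EX
c19: I5 WR R4
c20: I6→MulU
c21: I6 RO
c24: I6 EX
c25: I6 WR R1
c26: I7→AddU
c27: I7 RO, I8→IntU
c29: I7 EX
c30: I7 WR R1
c31: I8 RO
c32: I8 EX
c33: I8 WR R0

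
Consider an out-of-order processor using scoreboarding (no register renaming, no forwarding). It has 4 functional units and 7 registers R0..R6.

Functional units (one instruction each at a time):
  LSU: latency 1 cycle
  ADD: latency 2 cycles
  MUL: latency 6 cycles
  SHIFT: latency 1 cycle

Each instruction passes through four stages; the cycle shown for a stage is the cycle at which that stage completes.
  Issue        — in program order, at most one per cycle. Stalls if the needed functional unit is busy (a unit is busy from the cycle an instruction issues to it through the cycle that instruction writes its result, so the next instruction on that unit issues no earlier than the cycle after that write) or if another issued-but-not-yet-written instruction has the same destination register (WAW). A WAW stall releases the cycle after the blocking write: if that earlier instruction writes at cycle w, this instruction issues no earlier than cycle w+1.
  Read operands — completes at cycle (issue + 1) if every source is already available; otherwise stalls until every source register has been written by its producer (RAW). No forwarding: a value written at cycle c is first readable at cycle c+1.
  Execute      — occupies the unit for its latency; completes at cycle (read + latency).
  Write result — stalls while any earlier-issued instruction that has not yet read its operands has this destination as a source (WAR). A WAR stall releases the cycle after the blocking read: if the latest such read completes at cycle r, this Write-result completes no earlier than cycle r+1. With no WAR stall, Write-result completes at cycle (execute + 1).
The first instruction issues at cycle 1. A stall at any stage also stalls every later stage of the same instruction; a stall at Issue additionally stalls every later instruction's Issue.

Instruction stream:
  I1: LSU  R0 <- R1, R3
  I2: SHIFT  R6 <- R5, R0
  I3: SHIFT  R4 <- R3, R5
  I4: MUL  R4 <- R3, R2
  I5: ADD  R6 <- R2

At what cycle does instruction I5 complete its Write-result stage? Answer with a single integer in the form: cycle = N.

c1: issue I1 (LSU)
c2: I1 read-ops · issue I2 (SHIFT)
c3: I1 finished on LSU
c4: I1→R0
c5: I2 read-ops
c6: I2 finished on SHIFT
c7: I2→R6
c8: issue I3 (SHIFT)
c9: I3 read-ops
c10: I3 finished on SHIFT
c11: I3→R4
c12: issue I4 (MUL)
c13: I4 read-ops · issue I5 (ADD)
c14: I5 read-ops
c16: I5 finished on ADD
c17: I5→R6
c19: I4 finished on MUL
c20: I4→R4

cycle = 17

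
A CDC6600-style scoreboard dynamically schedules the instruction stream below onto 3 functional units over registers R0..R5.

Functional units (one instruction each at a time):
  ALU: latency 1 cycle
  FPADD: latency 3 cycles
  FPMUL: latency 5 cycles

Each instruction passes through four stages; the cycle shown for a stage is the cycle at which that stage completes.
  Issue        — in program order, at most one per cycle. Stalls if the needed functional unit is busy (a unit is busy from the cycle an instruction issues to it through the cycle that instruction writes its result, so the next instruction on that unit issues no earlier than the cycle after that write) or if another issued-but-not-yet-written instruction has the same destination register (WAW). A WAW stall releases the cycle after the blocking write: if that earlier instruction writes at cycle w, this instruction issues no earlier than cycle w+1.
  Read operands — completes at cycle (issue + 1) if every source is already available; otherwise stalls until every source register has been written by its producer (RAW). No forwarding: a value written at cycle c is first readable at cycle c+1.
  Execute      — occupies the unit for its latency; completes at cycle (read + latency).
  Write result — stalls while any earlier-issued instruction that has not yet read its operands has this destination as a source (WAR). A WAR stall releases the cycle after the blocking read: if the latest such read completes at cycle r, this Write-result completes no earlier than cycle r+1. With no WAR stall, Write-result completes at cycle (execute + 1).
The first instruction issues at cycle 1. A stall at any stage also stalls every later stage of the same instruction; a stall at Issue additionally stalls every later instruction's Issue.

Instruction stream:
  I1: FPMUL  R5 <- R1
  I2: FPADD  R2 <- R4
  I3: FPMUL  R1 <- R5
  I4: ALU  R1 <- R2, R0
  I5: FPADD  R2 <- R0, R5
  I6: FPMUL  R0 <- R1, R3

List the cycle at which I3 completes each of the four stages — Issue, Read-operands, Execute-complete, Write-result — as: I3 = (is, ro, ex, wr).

I3 = (9, 10, 15, 16)

[I1] 1/2/7/8
[I2] 2/3/6/7
[I3] 9/10/15/16  (struct: FPMUL busy until I1 writes@8)
[I4] 17/18/19/20  (WAW R1: wait I3 write@16)
[I5] 18/19/22/23
[I6] 19/21/26/27  (RAW R1: wait I4 write@20)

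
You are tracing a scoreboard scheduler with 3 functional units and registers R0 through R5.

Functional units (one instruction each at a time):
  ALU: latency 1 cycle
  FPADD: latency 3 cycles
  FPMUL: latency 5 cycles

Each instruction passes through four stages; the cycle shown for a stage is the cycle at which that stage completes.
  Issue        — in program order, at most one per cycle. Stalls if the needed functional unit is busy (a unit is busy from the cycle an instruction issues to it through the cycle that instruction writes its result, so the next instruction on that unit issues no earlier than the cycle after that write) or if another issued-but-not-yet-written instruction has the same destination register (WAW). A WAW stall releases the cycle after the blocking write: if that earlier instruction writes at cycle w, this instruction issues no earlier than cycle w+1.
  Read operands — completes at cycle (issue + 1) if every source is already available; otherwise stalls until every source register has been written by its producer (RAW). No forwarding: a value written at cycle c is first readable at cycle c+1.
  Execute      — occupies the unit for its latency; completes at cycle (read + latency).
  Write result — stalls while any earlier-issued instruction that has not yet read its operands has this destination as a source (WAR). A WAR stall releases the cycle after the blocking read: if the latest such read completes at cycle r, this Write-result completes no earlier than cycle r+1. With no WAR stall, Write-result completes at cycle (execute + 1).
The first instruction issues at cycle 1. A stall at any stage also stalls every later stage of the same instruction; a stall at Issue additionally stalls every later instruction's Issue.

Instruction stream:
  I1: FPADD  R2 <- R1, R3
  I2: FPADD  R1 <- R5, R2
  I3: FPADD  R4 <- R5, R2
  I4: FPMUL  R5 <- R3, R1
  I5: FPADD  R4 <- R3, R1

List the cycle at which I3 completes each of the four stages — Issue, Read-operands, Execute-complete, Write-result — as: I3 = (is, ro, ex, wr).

c1: I1→FPADD
c2: I1 RO
c5: I1 EX
c6: I1 WR R2
c7: I2→FPADD
c8: I2 RO
c11: I2 EX
c12: I2 WR R1
c13: I3→FPADD
c14: I3 RO; I4→FPMUL
c15: I4 RO
c17: I3 EX
c18: I3 WR R4
c19: I5→FPADD
c20: I4 EX; I5 RO
c21: I4 WR R5
c23: I5 EX
c24: I5 WR R4

I3 = (13, 14, 17, 18)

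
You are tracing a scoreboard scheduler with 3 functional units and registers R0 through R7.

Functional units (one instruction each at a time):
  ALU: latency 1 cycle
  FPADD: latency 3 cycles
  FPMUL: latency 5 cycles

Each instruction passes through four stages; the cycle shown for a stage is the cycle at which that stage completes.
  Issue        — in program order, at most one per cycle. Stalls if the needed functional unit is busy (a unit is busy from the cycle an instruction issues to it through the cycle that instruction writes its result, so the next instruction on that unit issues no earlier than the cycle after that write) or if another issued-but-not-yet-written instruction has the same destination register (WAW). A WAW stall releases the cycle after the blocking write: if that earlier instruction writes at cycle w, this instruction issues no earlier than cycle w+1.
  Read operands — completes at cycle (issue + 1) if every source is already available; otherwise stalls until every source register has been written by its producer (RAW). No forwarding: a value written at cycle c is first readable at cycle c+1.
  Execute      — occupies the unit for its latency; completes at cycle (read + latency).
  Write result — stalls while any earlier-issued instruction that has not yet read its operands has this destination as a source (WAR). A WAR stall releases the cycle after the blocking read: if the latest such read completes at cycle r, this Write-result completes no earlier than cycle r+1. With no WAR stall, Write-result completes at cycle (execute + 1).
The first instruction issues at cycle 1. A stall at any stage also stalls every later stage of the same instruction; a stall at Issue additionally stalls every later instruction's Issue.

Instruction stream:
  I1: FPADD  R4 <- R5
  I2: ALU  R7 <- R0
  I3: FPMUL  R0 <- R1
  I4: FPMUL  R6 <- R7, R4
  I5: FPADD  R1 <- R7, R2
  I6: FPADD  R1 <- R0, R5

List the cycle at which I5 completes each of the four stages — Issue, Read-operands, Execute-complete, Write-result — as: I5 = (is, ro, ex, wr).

I5 = (12, 13, 16, 17)

1) issue 1, read 2, done 5, write 6
2) issue 2, read 3, done 4, write 5
3) issue 3, read 4, done 9, write 10
4) issue 11, read 12, done 17, write 18  <struct: FPMUL busy until I3 writes@10>
5) issue 12, read 13, done 16, write 17
6) issue 18, read 19, done 22, write 23  <struct: FPADD busy until I5 writes@17>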